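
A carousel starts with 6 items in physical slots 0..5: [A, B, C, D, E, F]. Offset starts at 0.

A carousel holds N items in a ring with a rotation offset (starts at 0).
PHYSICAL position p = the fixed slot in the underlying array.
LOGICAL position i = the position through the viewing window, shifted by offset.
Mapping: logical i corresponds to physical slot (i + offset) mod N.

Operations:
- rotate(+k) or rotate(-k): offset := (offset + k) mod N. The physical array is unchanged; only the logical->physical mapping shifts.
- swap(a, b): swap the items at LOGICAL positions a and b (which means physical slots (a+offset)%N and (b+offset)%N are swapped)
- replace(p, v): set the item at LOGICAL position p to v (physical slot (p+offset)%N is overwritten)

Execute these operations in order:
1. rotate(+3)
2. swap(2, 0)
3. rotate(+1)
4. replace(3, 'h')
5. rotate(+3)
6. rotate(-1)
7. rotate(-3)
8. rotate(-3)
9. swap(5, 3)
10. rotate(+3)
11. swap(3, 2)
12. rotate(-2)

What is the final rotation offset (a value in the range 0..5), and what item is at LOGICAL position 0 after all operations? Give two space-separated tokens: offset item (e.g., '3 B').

Answer: 1 h

Derivation:
After op 1 (rotate(+3)): offset=3, physical=[A,B,C,D,E,F], logical=[D,E,F,A,B,C]
After op 2 (swap(2, 0)): offset=3, physical=[A,B,C,F,E,D], logical=[F,E,D,A,B,C]
After op 3 (rotate(+1)): offset=4, physical=[A,B,C,F,E,D], logical=[E,D,A,B,C,F]
After op 4 (replace(3, 'h')): offset=4, physical=[A,h,C,F,E,D], logical=[E,D,A,h,C,F]
After op 5 (rotate(+3)): offset=1, physical=[A,h,C,F,E,D], logical=[h,C,F,E,D,A]
After op 6 (rotate(-1)): offset=0, physical=[A,h,C,F,E,D], logical=[A,h,C,F,E,D]
After op 7 (rotate(-3)): offset=3, physical=[A,h,C,F,E,D], logical=[F,E,D,A,h,C]
After op 8 (rotate(-3)): offset=0, physical=[A,h,C,F,E,D], logical=[A,h,C,F,E,D]
After op 9 (swap(5, 3)): offset=0, physical=[A,h,C,D,E,F], logical=[A,h,C,D,E,F]
After op 10 (rotate(+3)): offset=3, physical=[A,h,C,D,E,F], logical=[D,E,F,A,h,C]
After op 11 (swap(3, 2)): offset=3, physical=[F,h,C,D,E,A], logical=[D,E,A,F,h,C]
After op 12 (rotate(-2)): offset=1, physical=[F,h,C,D,E,A], logical=[h,C,D,E,A,F]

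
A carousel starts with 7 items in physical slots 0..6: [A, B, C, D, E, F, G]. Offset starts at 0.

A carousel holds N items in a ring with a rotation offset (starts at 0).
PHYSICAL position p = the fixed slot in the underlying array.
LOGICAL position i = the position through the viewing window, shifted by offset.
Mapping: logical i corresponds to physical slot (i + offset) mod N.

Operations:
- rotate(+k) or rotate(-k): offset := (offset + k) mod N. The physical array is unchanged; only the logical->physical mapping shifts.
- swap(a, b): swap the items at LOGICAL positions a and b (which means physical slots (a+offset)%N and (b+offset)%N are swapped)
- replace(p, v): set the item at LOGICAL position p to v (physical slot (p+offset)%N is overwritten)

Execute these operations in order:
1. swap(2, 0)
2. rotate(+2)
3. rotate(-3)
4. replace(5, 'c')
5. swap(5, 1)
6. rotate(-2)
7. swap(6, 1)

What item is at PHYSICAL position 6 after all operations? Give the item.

After op 1 (swap(2, 0)): offset=0, physical=[C,B,A,D,E,F,G], logical=[C,B,A,D,E,F,G]
After op 2 (rotate(+2)): offset=2, physical=[C,B,A,D,E,F,G], logical=[A,D,E,F,G,C,B]
After op 3 (rotate(-3)): offset=6, physical=[C,B,A,D,E,F,G], logical=[G,C,B,A,D,E,F]
After op 4 (replace(5, 'c')): offset=6, physical=[C,B,A,D,c,F,G], logical=[G,C,B,A,D,c,F]
After op 5 (swap(5, 1)): offset=6, physical=[c,B,A,D,C,F,G], logical=[G,c,B,A,D,C,F]
After op 6 (rotate(-2)): offset=4, physical=[c,B,A,D,C,F,G], logical=[C,F,G,c,B,A,D]
After op 7 (swap(6, 1)): offset=4, physical=[c,B,A,F,C,D,G], logical=[C,D,G,c,B,A,F]

Answer: G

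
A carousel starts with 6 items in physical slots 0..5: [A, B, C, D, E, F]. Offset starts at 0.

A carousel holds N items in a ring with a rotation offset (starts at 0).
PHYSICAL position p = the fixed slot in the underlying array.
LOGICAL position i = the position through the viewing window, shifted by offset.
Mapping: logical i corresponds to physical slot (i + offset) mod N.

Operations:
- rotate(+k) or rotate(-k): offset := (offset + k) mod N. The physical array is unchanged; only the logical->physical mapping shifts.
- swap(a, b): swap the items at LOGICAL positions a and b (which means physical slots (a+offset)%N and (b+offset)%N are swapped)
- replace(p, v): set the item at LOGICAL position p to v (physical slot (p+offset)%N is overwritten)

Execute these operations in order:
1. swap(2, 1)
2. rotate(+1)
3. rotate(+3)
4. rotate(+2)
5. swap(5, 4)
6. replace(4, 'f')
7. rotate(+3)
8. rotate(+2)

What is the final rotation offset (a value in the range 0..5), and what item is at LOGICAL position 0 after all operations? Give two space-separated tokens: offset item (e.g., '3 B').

After op 1 (swap(2, 1)): offset=0, physical=[A,C,B,D,E,F], logical=[A,C,B,D,E,F]
After op 2 (rotate(+1)): offset=1, physical=[A,C,B,D,E,F], logical=[C,B,D,E,F,A]
After op 3 (rotate(+3)): offset=4, physical=[A,C,B,D,E,F], logical=[E,F,A,C,B,D]
After op 4 (rotate(+2)): offset=0, physical=[A,C,B,D,E,F], logical=[A,C,B,D,E,F]
After op 5 (swap(5, 4)): offset=0, physical=[A,C,B,D,F,E], logical=[A,C,B,D,F,E]
After op 6 (replace(4, 'f')): offset=0, physical=[A,C,B,D,f,E], logical=[A,C,B,D,f,E]
After op 7 (rotate(+3)): offset=3, physical=[A,C,B,D,f,E], logical=[D,f,E,A,C,B]
After op 8 (rotate(+2)): offset=5, physical=[A,C,B,D,f,E], logical=[E,A,C,B,D,f]

Answer: 5 E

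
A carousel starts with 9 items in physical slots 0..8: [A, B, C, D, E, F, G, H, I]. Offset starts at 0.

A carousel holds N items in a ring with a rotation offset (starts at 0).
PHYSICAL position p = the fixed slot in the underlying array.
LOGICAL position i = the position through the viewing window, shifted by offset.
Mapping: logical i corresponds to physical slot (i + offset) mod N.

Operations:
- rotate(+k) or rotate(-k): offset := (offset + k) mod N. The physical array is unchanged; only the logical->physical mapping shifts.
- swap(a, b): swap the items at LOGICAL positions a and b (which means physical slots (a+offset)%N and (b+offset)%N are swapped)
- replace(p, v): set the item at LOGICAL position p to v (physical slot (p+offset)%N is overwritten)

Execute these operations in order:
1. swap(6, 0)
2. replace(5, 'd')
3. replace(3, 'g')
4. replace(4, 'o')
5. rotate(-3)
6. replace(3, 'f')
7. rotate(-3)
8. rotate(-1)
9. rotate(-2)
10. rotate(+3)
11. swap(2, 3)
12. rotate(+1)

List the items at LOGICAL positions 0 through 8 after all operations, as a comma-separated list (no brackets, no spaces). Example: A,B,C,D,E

After op 1 (swap(6, 0)): offset=0, physical=[G,B,C,D,E,F,A,H,I], logical=[G,B,C,D,E,F,A,H,I]
After op 2 (replace(5, 'd')): offset=0, physical=[G,B,C,D,E,d,A,H,I], logical=[G,B,C,D,E,d,A,H,I]
After op 3 (replace(3, 'g')): offset=0, physical=[G,B,C,g,E,d,A,H,I], logical=[G,B,C,g,E,d,A,H,I]
After op 4 (replace(4, 'o')): offset=0, physical=[G,B,C,g,o,d,A,H,I], logical=[G,B,C,g,o,d,A,H,I]
After op 5 (rotate(-3)): offset=6, physical=[G,B,C,g,o,d,A,H,I], logical=[A,H,I,G,B,C,g,o,d]
After op 6 (replace(3, 'f')): offset=6, physical=[f,B,C,g,o,d,A,H,I], logical=[A,H,I,f,B,C,g,o,d]
After op 7 (rotate(-3)): offset=3, physical=[f,B,C,g,o,d,A,H,I], logical=[g,o,d,A,H,I,f,B,C]
After op 8 (rotate(-1)): offset=2, physical=[f,B,C,g,o,d,A,H,I], logical=[C,g,o,d,A,H,I,f,B]
After op 9 (rotate(-2)): offset=0, physical=[f,B,C,g,o,d,A,H,I], logical=[f,B,C,g,o,d,A,H,I]
After op 10 (rotate(+3)): offset=3, physical=[f,B,C,g,o,d,A,H,I], logical=[g,o,d,A,H,I,f,B,C]
After op 11 (swap(2, 3)): offset=3, physical=[f,B,C,g,o,A,d,H,I], logical=[g,o,A,d,H,I,f,B,C]
After op 12 (rotate(+1)): offset=4, physical=[f,B,C,g,o,A,d,H,I], logical=[o,A,d,H,I,f,B,C,g]

Answer: o,A,d,H,I,f,B,C,g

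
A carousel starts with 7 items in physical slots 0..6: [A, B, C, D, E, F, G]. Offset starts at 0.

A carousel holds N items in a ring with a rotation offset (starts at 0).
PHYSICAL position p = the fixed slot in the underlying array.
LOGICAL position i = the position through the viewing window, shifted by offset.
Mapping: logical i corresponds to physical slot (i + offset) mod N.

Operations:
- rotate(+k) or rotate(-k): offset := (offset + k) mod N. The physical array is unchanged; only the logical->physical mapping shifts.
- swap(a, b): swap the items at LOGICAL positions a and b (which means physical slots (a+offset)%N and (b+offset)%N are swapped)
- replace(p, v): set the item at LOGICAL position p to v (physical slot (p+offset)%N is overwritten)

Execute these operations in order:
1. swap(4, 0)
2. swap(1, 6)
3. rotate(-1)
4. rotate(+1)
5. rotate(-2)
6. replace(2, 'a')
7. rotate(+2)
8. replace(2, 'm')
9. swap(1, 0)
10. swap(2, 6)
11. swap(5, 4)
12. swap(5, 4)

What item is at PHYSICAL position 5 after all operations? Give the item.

After op 1 (swap(4, 0)): offset=0, physical=[E,B,C,D,A,F,G], logical=[E,B,C,D,A,F,G]
After op 2 (swap(1, 6)): offset=0, physical=[E,G,C,D,A,F,B], logical=[E,G,C,D,A,F,B]
After op 3 (rotate(-1)): offset=6, physical=[E,G,C,D,A,F,B], logical=[B,E,G,C,D,A,F]
After op 4 (rotate(+1)): offset=0, physical=[E,G,C,D,A,F,B], logical=[E,G,C,D,A,F,B]
After op 5 (rotate(-2)): offset=5, physical=[E,G,C,D,A,F,B], logical=[F,B,E,G,C,D,A]
After op 6 (replace(2, 'a')): offset=5, physical=[a,G,C,D,A,F,B], logical=[F,B,a,G,C,D,A]
After op 7 (rotate(+2)): offset=0, physical=[a,G,C,D,A,F,B], logical=[a,G,C,D,A,F,B]
After op 8 (replace(2, 'm')): offset=0, physical=[a,G,m,D,A,F,B], logical=[a,G,m,D,A,F,B]
After op 9 (swap(1, 0)): offset=0, physical=[G,a,m,D,A,F,B], logical=[G,a,m,D,A,F,B]
After op 10 (swap(2, 6)): offset=0, physical=[G,a,B,D,A,F,m], logical=[G,a,B,D,A,F,m]
After op 11 (swap(5, 4)): offset=0, physical=[G,a,B,D,F,A,m], logical=[G,a,B,D,F,A,m]
After op 12 (swap(5, 4)): offset=0, physical=[G,a,B,D,A,F,m], logical=[G,a,B,D,A,F,m]

Answer: F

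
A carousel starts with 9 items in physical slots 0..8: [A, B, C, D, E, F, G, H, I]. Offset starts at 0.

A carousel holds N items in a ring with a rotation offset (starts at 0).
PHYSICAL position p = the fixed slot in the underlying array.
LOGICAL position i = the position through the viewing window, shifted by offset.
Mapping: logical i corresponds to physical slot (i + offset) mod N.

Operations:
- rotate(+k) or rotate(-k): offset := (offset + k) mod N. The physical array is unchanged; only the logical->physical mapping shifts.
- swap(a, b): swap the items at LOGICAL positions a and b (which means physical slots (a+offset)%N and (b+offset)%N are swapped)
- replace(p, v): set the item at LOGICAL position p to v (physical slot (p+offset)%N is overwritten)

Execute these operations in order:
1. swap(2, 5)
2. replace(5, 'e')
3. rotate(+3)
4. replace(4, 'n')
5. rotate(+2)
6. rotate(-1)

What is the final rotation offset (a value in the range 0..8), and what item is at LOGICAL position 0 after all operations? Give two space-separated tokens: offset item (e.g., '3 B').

After op 1 (swap(2, 5)): offset=0, physical=[A,B,F,D,E,C,G,H,I], logical=[A,B,F,D,E,C,G,H,I]
After op 2 (replace(5, 'e')): offset=0, physical=[A,B,F,D,E,e,G,H,I], logical=[A,B,F,D,E,e,G,H,I]
After op 3 (rotate(+3)): offset=3, physical=[A,B,F,D,E,e,G,H,I], logical=[D,E,e,G,H,I,A,B,F]
After op 4 (replace(4, 'n')): offset=3, physical=[A,B,F,D,E,e,G,n,I], logical=[D,E,e,G,n,I,A,B,F]
After op 5 (rotate(+2)): offset=5, physical=[A,B,F,D,E,e,G,n,I], logical=[e,G,n,I,A,B,F,D,E]
After op 6 (rotate(-1)): offset=4, physical=[A,B,F,D,E,e,G,n,I], logical=[E,e,G,n,I,A,B,F,D]

Answer: 4 E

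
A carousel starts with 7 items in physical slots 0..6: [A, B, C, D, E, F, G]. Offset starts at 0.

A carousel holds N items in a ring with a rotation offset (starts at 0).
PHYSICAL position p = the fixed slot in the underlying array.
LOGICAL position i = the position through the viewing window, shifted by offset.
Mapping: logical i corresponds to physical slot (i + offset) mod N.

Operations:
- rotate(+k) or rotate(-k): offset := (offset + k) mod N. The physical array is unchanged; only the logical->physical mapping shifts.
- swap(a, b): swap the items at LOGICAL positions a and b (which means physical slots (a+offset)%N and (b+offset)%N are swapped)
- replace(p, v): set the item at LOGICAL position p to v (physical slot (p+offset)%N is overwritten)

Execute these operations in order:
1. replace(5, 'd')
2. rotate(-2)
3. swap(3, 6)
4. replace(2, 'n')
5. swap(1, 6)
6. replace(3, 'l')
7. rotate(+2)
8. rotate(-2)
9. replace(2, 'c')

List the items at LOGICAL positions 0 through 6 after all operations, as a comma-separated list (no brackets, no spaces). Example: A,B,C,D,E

After op 1 (replace(5, 'd')): offset=0, physical=[A,B,C,D,E,d,G], logical=[A,B,C,D,E,d,G]
After op 2 (rotate(-2)): offset=5, physical=[A,B,C,D,E,d,G], logical=[d,G,A,B,C,D,E]
After op 3 (swap(3, 6)): offset=5, physical=[A,E,C,D,B,d,G], logical=[d,G,A,E,C,D,B]
After op 4 (replace(2, 'n')): offset=5, physical=[n,E,C,D,B,d,G], logical=[d,G,n,E,C,D,B]
After op 5 (swap(1, 6)): offset=5, physical=[n,E,C,D,G,d,B], logical=[d,B,n,E,C,D,G]
After op 6 (replace(3, 'l')): offset=5, physical=[n,l,C,D,G,d,B], logical=[d,B,n,l,C,D,G]
After op 7 (rotate(+2)): offset=0, physical=[n,l,C,D,G,d,B], logical=[n,l,C,D,G,d,B]
After op 8 (rotate(-2)): offset=5, physical=[n,l,C,D,G,d,B], logical=[d,B,n,l,C,D,G]
After op 9 (replace(2, 'c')): offset=5, physical=[c,l,C,D,G,d,B], logical=[d,B,c,l,C,D,G]

Answer: d,B,c,l,C,D,G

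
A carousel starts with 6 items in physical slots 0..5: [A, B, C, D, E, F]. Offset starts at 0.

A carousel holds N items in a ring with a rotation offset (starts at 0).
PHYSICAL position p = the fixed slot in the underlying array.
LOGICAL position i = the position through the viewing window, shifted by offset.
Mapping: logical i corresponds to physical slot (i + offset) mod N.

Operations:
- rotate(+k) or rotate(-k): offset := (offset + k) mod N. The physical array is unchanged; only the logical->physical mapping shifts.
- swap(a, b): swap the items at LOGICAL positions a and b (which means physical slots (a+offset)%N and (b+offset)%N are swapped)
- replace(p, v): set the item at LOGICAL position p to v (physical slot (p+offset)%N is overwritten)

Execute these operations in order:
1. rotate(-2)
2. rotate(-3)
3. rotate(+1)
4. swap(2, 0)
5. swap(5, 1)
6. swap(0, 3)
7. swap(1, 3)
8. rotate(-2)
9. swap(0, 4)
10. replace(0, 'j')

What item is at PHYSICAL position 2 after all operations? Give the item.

Answer: F

Derivation:
After op 1 (rotate(-2)): offset=4, physical=[A,B,C,D,E,F], logical=[E,F,A,B,C,D]
After op 2 (rotate(-3)): offset=1, physical=[A,B,C,D,E,F], logical=[B,C,D,E,F,A]
After op 3 (rotate(+1)): offset=2, physical=[A,B,C,D,E,F], logical=[C,D,E,F,A,B]
After op 4 (swap(2, 0)): offset=2, physical=[A,B,E,D,C,F], logical=[E,D,C,F,A,B]
After op 5 (swap(5, 1)): offset=2, physical=[A,D,E,B,C,F], logical=[E,B,C,F,A,D]
After op 6 (swap(0, 3)): offset=2, physical=[A,D,F,B,C,E], logical=[F,B,C,E,A,D]
After op 7 (swap(1, 3)): offset=2, physical=[A,D,F,E,C,B], logical=[F,E,C,B,A,D]
After op 8 (rotate(-2)): offset=0, physical=[A,D,F,E,C,B], logical=[A,D,F,E,C,B]
After op 9 (swap(0, 4)): offset=0, physical=[C,D,F,E,A,B], logical=[C,D,F,E,A,B]
After op 10 (replace(0, 'j')): offset=0, physical=[j,D,F,E,A,B], logical=[j,D,F,E,A,B]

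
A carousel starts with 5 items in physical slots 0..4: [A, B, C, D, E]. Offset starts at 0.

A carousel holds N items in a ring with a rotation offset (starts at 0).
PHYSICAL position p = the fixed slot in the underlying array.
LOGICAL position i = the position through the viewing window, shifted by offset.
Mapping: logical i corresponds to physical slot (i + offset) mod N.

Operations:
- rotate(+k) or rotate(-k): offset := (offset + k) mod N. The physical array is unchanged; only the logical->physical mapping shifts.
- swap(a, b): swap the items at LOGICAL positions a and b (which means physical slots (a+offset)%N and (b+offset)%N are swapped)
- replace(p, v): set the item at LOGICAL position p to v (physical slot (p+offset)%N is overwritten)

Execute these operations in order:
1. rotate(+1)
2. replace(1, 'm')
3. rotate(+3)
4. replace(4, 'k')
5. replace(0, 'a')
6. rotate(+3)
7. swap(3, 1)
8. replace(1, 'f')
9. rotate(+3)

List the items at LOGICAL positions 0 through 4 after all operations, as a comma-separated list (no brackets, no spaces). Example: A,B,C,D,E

After op 1 (rotate(+1)): offset=1, physical=[A,B,C,D,E], logical=[B,C,D,E,A]
After op 2 (replace(1, 'm')): offset=1, physical=[A,B,m,D,E], logical=[B,m,D,E,A]
After op 3 (rotate(+3)): offset=4, physical=[A,B,m,D,E], logical=[E,A,B,m,D]
After op 4 (replace(4, 'k')): offset=4, physical=[A,B,m,k,E], logical=[E,A,B,m,k]
After op 5 (replace(0, 'a')): offset=4, physical=[A,B,m,k,a], logical=[a,A,B,m,k]
After op 6 (rotate(+3)): offset=2, physical=[A,B,m,k,a], logical=[m,k,a,A,B]
After op 7 (swap(3, 1)): offset=2, physical=[k,B,m,A,a], logical=[m,A,a,k,B]
After op 8 (replace(1, 'f')): offset=2, physical=[k,B,m,f,a], logical=[m,f,a,k,B]
After op 9 (rotate(+3)): offset=0, physical=[k,B,m,f,a], logical=[k,B,m,f,a]

Answer: k,B,m,f,a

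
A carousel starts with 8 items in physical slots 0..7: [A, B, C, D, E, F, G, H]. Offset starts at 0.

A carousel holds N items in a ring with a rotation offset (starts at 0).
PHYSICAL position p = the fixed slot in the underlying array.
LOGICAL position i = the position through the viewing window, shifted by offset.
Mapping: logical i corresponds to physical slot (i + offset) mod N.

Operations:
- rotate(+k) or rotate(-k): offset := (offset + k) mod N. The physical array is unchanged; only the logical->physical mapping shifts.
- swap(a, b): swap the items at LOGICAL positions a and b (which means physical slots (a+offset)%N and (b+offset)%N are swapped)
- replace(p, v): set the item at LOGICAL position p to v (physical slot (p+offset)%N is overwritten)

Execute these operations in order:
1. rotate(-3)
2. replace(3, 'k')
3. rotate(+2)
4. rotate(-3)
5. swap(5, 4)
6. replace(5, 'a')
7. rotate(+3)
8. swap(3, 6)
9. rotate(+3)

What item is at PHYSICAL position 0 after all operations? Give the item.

Answer: B

Derivation:
After op 1 (rotate(-3)): offset=5, physical=[A,B,C,D,E,F,G,H], logical=[F,G,H,A,B,C,D,E]
After op 2 (replace(3, 'k')): offset=5, physical=[k,B,C,D,E,F,G,H], logical=[F,G,H,k,B,C,D,E]
After op 3 (rotate(+2)): offset=7, physical=[k,B,C,D,E,F,G,H], logical=[H,k,B,C,D,E,F,G]
After op 4 (rotate(-3)): offset=4, physical=[k,B,C,D,E,F,G,H], logical=[E,F,G,H,k,B,C,D]
After op 5 (swap(5, 4)): offset=4, physical=[B,k,C,D,E,F,G,H], logical=[E,F,G,H,B,k,C,D]
After op 6 (replace(5, 'a')): offset=4, physical=[B,a,C,D,E,F,G,H], logical=[E,F,G,H,B,a,C,D]
After op 7 (rotate(+3)): offset=7, physical=[B,a,C,D,E,F,G,H], logical=[H,B,a,C,D,E,F,G]
After op 8 (swap(3, 6)): offset=7, physical=[B,a,F,D,E,C,G,H], logical=[H,B,a,F,D,E,C,G]
After op 9 (rotate(+3)): offset=2, physical=[B,a,F,D,E,C,G,H], logical=[F,D,E,C,G,H,B,a]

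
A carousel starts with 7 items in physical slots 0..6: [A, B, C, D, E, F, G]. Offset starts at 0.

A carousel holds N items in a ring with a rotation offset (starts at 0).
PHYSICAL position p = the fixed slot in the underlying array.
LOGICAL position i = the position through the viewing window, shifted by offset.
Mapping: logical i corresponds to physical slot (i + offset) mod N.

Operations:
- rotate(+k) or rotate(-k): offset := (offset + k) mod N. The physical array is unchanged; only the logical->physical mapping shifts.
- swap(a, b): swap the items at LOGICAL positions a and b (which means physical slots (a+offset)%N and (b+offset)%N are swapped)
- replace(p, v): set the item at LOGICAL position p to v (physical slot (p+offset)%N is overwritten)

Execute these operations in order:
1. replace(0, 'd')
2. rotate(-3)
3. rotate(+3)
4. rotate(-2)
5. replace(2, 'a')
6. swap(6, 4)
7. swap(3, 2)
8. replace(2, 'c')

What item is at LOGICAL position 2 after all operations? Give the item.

Answer: c

Derivation:
After op 1 (replace(0, 'd')): offset=0, physical=[d,B,C,D,E,F,G], logical=[d,B,C,D,E,F,G]
After op 2 (rotate(-3)): offset=4, physical=[d,B,C,D,E,F,G], logical=[E,F,G,d,B,C,D]
After op 3 (rotate(+3)): offset=0, physical=[d,B,C,D,E,F,G], logical=[d,B,C,D,E,F,G]
After op 4 (rotate(-2)): offset=5, physical=[d,B,C,D,E,F,G], logical=[F,G,d,B,C,D,E]
After op 5 (replace(2, 'a')): offset=5, physical=[a,B,C,D,E,F,G], logical=[F,G,a,B,C,D,E]
After op 6 (swap(6, 4)): offset=5, physical=[a,B,E,D,C,F,G], logical=[F,G,a,B,E,D,C]
After op 7 (swap(3, 2)): offset=5, physical=[B,a,E,D,C,F,G], logical=[F,G,B,a,E,D,C]
After op 8 (replace(2, 'c')): offset=5, physical=[c,a,E,D,C,F,G], logical=[F,G,c,a,E,D,C]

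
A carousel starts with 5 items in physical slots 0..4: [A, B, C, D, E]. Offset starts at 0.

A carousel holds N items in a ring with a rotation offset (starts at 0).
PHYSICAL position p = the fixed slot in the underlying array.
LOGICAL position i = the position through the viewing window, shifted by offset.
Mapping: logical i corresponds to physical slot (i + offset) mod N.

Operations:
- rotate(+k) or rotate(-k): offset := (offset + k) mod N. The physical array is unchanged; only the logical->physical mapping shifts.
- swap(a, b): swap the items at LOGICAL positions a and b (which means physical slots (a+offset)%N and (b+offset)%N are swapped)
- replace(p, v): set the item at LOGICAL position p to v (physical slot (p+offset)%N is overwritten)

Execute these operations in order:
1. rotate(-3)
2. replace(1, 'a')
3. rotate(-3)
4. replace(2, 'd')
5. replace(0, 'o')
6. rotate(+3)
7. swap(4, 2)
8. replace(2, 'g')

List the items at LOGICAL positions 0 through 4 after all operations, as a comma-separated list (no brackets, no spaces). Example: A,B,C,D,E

Answer: C,a,g,A,o

Derivation:
After op 1 (rotate(-3)): offset=2, physical=[A,B,C,D,E], logical=[C,D,E,A,B]
After op 2 (replace(1, 'a')): offset=2, physical=[A,B,C,a,E], logical=[C,a,E,A,B]
After op 3 (rotate(-3)): offset=4, physical=[A,B,C,a,E], logical=[E,A,B,C,a]
After op 4 (replace(2, 'd')): offset=4, physical=[A,d,C,a,E], logical=[E,A,d,C,a]
After op 5 (replace(0, 'o')): offset=4, physical=[A,d,C,a,o], logical=[o,A,d,C,a]
After op 6 (rotate(+3)): offset=2, physical=[A,d,C,a,o], logical=[C,a,o,A,d]
After op 7 (swap(4, 2)): offset=2, physical=[A,o,C,a,d], logical=[C,a,d,A,o]
After op 8 (replace(2, 'g')): offset=2, physical=[A,o,C,a,g], logical=[C,a,g,A,o]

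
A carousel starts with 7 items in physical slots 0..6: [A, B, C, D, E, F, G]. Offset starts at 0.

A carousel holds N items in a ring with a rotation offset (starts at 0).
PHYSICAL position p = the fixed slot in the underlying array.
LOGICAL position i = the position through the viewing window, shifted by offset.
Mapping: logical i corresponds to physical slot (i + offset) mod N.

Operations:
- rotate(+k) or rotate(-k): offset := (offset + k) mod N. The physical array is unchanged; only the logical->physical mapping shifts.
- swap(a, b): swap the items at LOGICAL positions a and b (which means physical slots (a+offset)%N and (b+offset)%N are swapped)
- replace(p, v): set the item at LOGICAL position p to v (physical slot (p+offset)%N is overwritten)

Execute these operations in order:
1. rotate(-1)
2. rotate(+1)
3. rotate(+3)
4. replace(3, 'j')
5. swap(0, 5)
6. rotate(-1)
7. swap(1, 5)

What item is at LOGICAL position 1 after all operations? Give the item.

After op 1 (rotate(-1)): offset=6, physical=[A,B,C,D,E,F,G], logical=[G,A,B,C,D,E,F]
After op 2 (rotate(+1)): offset=0, physical=[A,B,C,D,E,F,G], logical=[A,B,C,D,E,F,G]
After op 3 (rotate(+3)): offset=3, physical=[A,B,C,D,E,F,G], logical=[D,E,F,G,A,B,C]
After op 4 (replace(3, 'j')): offset=3, physical=[A,B,C,D,E,F,j], logical=[D,E,F,j,A,B,C]
After op 5 (swap(0, 5)): offset=3, physical=[A,D,C,B,E,F,j], logical=[B,E,F,j,A,D,C]
After op 6 (rotate(-1)): offset=2, physical=[A,D,C,B,E,F,j], logical=[C,B,E,F,j,A,D]
After op 7 (swap(1, 5)): offset=2, physical=[B,D,C,A,E,F,j], logical=[C,A,E,F,j,B,D]

Answer: A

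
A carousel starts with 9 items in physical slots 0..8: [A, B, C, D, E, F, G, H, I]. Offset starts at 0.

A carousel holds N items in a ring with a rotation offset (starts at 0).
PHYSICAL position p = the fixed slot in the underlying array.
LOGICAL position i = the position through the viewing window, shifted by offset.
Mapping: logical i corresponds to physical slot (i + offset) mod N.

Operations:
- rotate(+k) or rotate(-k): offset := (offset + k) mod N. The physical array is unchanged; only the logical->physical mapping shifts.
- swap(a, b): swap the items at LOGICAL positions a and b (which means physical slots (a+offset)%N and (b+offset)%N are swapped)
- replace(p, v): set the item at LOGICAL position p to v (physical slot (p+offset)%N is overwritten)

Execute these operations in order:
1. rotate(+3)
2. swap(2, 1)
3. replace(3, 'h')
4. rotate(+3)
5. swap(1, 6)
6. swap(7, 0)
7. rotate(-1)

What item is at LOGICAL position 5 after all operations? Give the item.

Answer: B

Derivation:
After op 1 (rotate(+3)): offset=3, physical=[A,B,C,D,E,F,G,H,I], logical=[D,E,F,G,H,I,A,B,C]
After op 2 (swap(2, 1)): offset=3, physical=[A,B,C,D,F,E,G,H,I], logical=[D,F,E,G,H,I,A,B,C]
After op 3 (replace(3, 'h')): offset=3, physical=[A,B,C,D,F,E,h,H,I], logical=[D,F,E,h,H,I,A,B,C]
After op 4 (rotate(+3)): offset=6, physical=[A,B,C,D,F,E,h,H,I], logical=[h,H,I,A,B,C,D,F,E]
After op 5 (swap(1, 6)): offset=6, physical=[A,B,C,H,F,E,h,D,I], logical=[h,D,I,A,B,C,H,F,E]
After op 6 (swap(7, 0)): offset=6, physical=[A,B,C,H,h,E,F,D,I], logical=[F,D,I,A,B,C,H,h,E]
After op 7 (rotate(-1)): offset=5, physical=[A,B,C,H,h,E,F,D,I], logical=[E,F,D,I,A,B,C,H,h]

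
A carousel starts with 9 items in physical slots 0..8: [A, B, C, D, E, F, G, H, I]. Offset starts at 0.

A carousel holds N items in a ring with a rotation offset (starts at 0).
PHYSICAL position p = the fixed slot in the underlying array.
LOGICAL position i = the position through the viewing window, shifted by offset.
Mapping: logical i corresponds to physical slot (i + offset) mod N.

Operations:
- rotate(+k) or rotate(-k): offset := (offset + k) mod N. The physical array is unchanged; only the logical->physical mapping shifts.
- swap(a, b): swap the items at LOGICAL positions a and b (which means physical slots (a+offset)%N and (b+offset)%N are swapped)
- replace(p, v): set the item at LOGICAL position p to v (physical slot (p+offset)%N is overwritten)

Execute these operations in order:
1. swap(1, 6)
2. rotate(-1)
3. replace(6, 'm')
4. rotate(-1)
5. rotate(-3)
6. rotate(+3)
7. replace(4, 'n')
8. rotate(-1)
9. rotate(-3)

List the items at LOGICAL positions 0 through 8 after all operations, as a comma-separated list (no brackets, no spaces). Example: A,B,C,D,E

After op 1 (swap(1, 6)): offset=0, physical=[A,G,C,D,E,F,B,H,I], logical=[A,G,C,D,E,F,B,H,I]
After op 2 (rotate(-1)): offset=8, physical=[A,G,C,D,E,F,B,H,I], logical=[I,A,G,C,D,E,F,B,H]
After op 3 (replace(6, 'm')): offset=8, physical=[A,G,C,D,E,m,B,H,I], logical=[I,A,G,C,D,E,m,B,H]
After op 4 (rotate(-1)): offset=7, physical=[A,G,C,D,E,m,B,H,I], logical=[H,I,A,G,C,D,E,m,B]
After op 5 (rotate(-3)): offset=4, physical=[A,G,C,D,E,m,B,H,I], logical=[E,m,B,H,I,A,G,C,D]
After op 6 (rotate(+3)): offset=7, physical=[A,G,C,D,E,m,B,H,I], logical=[H,I,A,G,C,D,E,m,B]
After op 7 (replace(4, 'n')): offset=7, physical=[A,G,n,D,E,m,B,H,I], logical=[H,I,A,G,n,D,E,m,B]
After op 8 (rotate(-1)): offset=6, physical=[A,G,n,D,E,m,B,H,I], logical=[B,H,I,A,G,n,D,E,m]
After op 9 (rotate(-3)): offset=3, physical=[A,G,n,D,E,m,B,H,I], logical=[D,E,m,B,H,I,A,G,n]

Answer: D,E,m,B,H,I,A,G,n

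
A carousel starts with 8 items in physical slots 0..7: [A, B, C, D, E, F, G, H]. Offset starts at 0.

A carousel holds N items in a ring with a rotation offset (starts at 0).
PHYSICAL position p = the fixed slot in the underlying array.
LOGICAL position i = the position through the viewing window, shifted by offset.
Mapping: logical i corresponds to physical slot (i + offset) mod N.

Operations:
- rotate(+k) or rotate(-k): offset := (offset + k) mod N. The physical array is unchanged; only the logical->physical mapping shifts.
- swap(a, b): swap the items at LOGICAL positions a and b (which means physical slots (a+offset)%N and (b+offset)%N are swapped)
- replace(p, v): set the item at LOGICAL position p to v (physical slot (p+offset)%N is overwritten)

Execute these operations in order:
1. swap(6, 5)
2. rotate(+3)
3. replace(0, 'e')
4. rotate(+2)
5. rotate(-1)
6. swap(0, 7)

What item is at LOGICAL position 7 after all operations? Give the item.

Answer: E

Derivation:
After op 1 (swap(6, 5)): offset=0, physical=[A,B,C,D,E,G,F,H], logical=[A,B,C,D,E,G,F,H]
After op 2 (rotate(+3)): offset=3, physical=[A,B,C,D,E,G,F,H], logical=[D,E,G,F,H,A,B,C]
After op 3 (replace(0, 'e')): offset=3, physical=[A,B,C,e,E,G,F,H], logical=[e,E,G,F,H,A,B,C]
After op 4 (rotate(+2)): offset=5, physical=[A,B,C,e,E,G,F,H], logical=[G,F,H,A,B,C,e,E]
After op 5 (rotate(-1)): offset=4, physical=[A,B,C,e,E,G,F,H], logical=[E,G,F,H,A,B,C,e]
After op 6 (swap(0, 7)): offset=4, physical=[A,B,C,E,e,G,F,H], logical=[e,G,F,H,A,B,C,E]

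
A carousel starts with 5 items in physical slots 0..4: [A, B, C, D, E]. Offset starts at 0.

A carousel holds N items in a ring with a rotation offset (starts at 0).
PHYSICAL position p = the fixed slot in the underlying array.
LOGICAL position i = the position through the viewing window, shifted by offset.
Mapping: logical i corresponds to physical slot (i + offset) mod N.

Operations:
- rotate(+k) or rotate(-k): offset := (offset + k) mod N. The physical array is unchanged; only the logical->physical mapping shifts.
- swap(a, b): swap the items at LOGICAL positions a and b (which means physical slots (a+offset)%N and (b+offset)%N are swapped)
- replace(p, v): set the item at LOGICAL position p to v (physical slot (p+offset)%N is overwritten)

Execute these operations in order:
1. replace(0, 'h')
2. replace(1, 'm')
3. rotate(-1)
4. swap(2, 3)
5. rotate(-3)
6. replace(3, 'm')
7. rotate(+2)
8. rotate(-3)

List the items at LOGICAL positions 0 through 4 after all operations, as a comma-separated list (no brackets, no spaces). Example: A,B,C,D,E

After op 1 (replace(0, 'h')): offset=0, physical=[h,B,C,D,E], logical=[h,B,C,D,E]
After op 2 (replace(1, 'm')): offset=0, physical=[h,m,C,D,E], logical=[h,m,C,D,E]
After op 3 (rotate(-1)): offset=4, physical=[h,m,C,D,E], logical=[E,h,m,C,D]
After op 4 (swap(2, 3)): offset=4, physical=[h,C,m,D,E], logical=[E,h,C,m,D]
After op 5 (rotate(-3)): offset=1, physical=[h,C,m,D,E], logical=[C,m,D,E,h]
After op 6 (replace(3, 'm')): offset=1, physical=[h,C,m,D,m], logical=[C,m,D,m,h]
After op 7 (rotate(+2)): offset=3, physical=[h,C,m,D,m], logical=[D,m,h,C,m]
After op 8 (rotate(-3)): offset=0, physical=[h,C,m,D,m], logical=[h,C,m,D,m]

Answer: h,C,m,D,m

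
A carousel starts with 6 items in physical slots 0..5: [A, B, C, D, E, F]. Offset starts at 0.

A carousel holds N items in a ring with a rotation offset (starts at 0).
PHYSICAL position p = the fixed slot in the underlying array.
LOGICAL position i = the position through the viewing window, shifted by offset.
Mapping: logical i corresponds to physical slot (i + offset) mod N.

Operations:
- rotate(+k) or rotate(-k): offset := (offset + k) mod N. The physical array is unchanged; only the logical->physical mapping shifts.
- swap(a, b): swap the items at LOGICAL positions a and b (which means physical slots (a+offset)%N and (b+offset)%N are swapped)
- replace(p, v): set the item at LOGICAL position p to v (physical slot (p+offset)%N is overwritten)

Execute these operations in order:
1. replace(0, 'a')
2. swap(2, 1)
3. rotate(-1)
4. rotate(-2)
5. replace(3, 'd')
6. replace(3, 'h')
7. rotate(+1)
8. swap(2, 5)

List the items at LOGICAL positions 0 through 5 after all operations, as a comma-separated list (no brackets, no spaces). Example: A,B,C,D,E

After op 1 (replace(0, 'a')): offset=0, physical=[a,B,C,D,E,F], logical=[a,B,C,D,E,F]
After op 2 (swap(2, 1)): offset=0, physical=[a,C,B,D,E,F], logical=[a,C,B,D,E,F]
After op 3 (rotate(-1)): offset=5, physical=[a,C,B,D,E,F], logical=[F,a,C,B,D,E]
After op 4 (rotate(-2)): offset=3, physical=[a,C,B,D,E,F], logical=[D,E,F,a,C,B]
After op 5 (replace(3, 'd')): offset=3, physical=[d,C,B,D,E,F], logical=[D,E,F,d,C,B]
After op 6 (replace(3, 'h')): offset=3, physical=[h,C,B,D,E,F], logical=[D,E,F,h,C,B]
After op 7 (rotate(+1)): offset=4, physical=[h,C,B,D,E,F], logical=[E,F,h,C,B,D]
After op 8 (swap(2, 5)): offset=4, physical=[D,C,B,h,E,F], logical=[E,F,D,C,B,h]

Answer: E,F,D,C,B,h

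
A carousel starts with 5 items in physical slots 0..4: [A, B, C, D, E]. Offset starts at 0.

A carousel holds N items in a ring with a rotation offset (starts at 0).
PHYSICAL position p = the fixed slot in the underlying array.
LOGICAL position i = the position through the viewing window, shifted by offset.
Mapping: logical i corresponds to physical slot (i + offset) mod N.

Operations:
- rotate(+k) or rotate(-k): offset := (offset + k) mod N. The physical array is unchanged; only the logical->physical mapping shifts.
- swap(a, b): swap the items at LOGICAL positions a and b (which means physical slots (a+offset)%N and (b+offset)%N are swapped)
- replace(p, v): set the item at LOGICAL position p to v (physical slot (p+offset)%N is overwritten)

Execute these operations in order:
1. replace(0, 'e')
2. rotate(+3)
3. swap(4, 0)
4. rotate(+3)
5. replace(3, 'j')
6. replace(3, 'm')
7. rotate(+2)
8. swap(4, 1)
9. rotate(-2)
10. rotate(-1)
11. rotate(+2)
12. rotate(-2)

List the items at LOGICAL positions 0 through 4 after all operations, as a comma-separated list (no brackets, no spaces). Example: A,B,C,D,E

After op 1 (replace(0, 'e')): offset=0, physical=[e,B,C,D,E], logical=[e,B,C,D,E]
After op 2 (rotate(+3)): offset=3, physical=[e,B,C,D,E], logical=[D,E,e,B,C]
After op 3 (swap(4, 0)): offset=3, physical=[e,B,D,C,E], logical=[C,E,e,B,D]
After op 4 (rotate(+3)): offset=1, physical=[e,B,D,C,E], logical=[B,D,C,E,e]
After op 5 (replace(3, 'j')): offset=1, physical=[e,B,D,C,j], logical=[B,D,C,j,e]
After op 6 (replace(3, 'm')): offset=1, physical=[e,B,D,C,m], logical=[B,D,C,m,e]
After op 7 (rotate(+2)): offset=3, physical=[e,B,D,C,m], logical=[C,m,e,B,D]
After op 8 (swap(4, 1)): offset=3, physical=[e,B,m,C,D], logical=[C,D,e,B,m]
After op 9 (rotate(-2)): offset=1, physical=[e,B,m,C,D], logical=[B,m,C,D,e]
After op 10 (rotate(-1)): offset=0, physical=[e,B,m,C,D], logical=[e,B,m,C,D]
After op 11 (rotate(+2)): offset=2, physical=[e,B,m,C,D], logical=[m,C,D,e,B]
After op 12 (rotate(-2)): offset=0, physical=[e,B,m,C,D], logical=[e,B,m,C,D]

Answer: e,B,m,C,D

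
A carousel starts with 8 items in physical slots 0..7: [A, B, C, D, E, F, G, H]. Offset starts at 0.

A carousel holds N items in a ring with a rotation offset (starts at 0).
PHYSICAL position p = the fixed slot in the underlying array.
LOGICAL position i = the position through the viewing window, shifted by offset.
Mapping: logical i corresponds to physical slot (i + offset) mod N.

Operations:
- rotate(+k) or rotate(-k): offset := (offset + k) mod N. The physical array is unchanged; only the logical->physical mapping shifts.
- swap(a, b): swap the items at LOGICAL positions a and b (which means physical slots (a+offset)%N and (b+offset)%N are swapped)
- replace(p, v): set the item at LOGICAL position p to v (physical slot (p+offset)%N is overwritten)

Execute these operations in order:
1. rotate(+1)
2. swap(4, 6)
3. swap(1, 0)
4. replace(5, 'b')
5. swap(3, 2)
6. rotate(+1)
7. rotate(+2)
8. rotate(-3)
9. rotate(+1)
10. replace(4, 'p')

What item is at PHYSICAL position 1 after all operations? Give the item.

Answer: C

Derivation:
After op 1 (rotate(+1)): offset=1, physical=[A,B,C,D,E,F,G,H], logical=[B,C,D,E,F,G,H,A]
After op 2 (swap(4, 6)): offset=1, physical=[A,B,C,D,E,H,G,F], logical=[B,C,D,E,H,G,F,A]
After op 3 (swap(1, 0)): offset=1, physical=[A,C,B,D,E,H,G,F], logical=[C,B,D,E,H,G,F,A]
After op 4 (replace(5, 'b')): offset=1, physical=[A,C,B,D,E,H,b,F], logical=[C,B,D,E,H,b,F,A]
After op 5 (swap(3, 2)): offset=1, physical=[A,C,B,E,D,H,b,F], logical=[C,B,E,D,H,b,F,A]
After op 6 (rotate(+1)): offset=2, physical=[A,C,B,E,D,H,b,F], logical=[B,E,D,H,b,F,A,C]
After op 7 (rotate(+2)): offset=4, physical=[A,C,B,E,D,H,b,F], logical=[D,H,b,F,A,C,B,E]
After op 8 (rotate(-3)): offset=1, physical=[A,C,B,E,D,H,b,F], logical=[C,B,E,D,H,b,F,A]
After op 9 (rotate(+1)): offset=2, physical=[A,C,B,E,D,H,b,F], logical=[B,E,D,H,b,F,A,C]
After op 10 (replace(4, 'p')): offset=2, physical=[A,C,B,E,D,H,p,F], logical=[B,E,D,H,p,F,A,C]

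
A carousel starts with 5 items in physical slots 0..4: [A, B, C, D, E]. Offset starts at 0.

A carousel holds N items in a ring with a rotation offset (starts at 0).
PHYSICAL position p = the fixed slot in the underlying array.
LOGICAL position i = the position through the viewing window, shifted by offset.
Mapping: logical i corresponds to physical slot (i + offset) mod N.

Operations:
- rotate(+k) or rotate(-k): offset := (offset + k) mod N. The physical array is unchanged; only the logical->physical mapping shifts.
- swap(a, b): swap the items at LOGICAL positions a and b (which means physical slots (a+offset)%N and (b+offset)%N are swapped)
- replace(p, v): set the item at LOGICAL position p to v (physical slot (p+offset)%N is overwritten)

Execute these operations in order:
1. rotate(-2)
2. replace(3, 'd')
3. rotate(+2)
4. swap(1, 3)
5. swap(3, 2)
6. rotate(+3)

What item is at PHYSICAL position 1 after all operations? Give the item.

Answer: D

Derivation:
After op 1 (rotate(-2)): offset=3, physical=[A,B,C,D,E], logical=[D,E,A,B,C]
After op 2 (replace(3, 'd')): offset=3, physical=[A,d,C,D,E], logical=[D,E,A,d,C]
After op 3 (rotate(+2)): offset=0, physical=[A,d,C,D,E], logical=[A,d,C,D,E]
After op 4 (swap(1, 3)): offset=0, physical=[A,D,C,d,E], logical=[A,D,C,d,E]
After op 5 (swap(3, 2)): offset=0, physical=[A,D,d,C,E], logical=[A,D,d,C,E]
After op 6 (rotate(+3)): offset=3, physical=[A,D,d,C,E], logical=[C,E,A,D,d]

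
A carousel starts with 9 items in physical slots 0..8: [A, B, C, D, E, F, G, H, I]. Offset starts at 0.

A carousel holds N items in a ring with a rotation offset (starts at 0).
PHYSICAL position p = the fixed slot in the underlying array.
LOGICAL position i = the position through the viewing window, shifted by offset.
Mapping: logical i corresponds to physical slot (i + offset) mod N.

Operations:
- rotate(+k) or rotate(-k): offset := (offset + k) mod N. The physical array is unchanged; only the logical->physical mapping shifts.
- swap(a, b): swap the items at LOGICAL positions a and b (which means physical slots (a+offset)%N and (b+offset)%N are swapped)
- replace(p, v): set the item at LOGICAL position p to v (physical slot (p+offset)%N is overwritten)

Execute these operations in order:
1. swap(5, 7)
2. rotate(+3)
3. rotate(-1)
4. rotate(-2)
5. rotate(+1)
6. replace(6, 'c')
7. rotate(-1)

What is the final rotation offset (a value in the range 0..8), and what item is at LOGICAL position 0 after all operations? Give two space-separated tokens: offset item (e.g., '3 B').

After op 1 (swap(5, 7)): offset=0, physical=[A,B,C,D,E,H,G,F,I], logical=[A,B,C,D,E,H,G,F,I]
After op 2 (rotate(+3)): offset=3, physical=[A,B,C,D,E,H,G,F,I], logical=[D,E,H,G,F,I,A,B,C]
After op 3 (rotate(-1)): offset=2, physical=[A,B,C,D,E,H,G,F,I], logical=[C,D,E,H,G,F,I,A,B]
After op 4 (rotate(-2)): offset=0, physical=[A,B,C,D,E,H,G,F,I], logical=[A,B,C,D,E,H,G,F,I]
After op 5 (rotate(+1)): offset=1, physical=[A,B,C,D,E,H,G,F,I], logical=[B,C,D,E,H,G,F,I,A]
After op 6 (replace(6, 'c')): offset=1, physical=[A,B,C,D,E,H,G,c,I], logical=[B,C,D,E,H,G,c,I,A]
After op 7 (rotate(-1)): offset=0, physical=[A,B,C,D,E,H,G,c,I], logical=[A,B,C,D,E,H,G,c,I]

Answer: 0 A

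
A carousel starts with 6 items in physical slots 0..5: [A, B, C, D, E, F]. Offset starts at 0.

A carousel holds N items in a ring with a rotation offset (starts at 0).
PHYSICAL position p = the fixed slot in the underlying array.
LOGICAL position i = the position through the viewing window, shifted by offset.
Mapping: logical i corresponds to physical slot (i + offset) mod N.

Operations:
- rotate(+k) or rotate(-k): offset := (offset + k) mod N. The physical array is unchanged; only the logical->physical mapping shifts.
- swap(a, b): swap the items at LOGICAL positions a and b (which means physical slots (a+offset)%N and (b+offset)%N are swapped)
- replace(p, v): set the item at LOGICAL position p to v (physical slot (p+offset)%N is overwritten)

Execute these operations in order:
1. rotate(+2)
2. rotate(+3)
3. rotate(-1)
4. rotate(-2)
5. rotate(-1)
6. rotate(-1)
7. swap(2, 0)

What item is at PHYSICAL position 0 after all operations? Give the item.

After op 1 (rotate(+2)): offset=2, physical=[A,B,C,D,E,F], logical=[C,D,E,F,A,B]
After op 2 (rotate(+3)): offset=5, physical=[A,B,C,D,E,F], logical=[F,A,B,C,D,E]
After op 3 (rotate(-1)): offset=4, physical=[A,B,C,D,E,F], logical=[E,F,A,B,C,D]
After op 4 (rotate(-2)): offset=2, physical=[A,B,C,D,E,F], logical=[C,D,E,F,A,B]
After op 5 (rotate(-1)): offset=1, physical=[A,B,C,D,E,F], logical=[B,C,D,E,F,A]
After op 6 (rotate(-1)): offset=0, physical=[A,B,C,D,E,F], logical=[A,B,C,D,E,F]
After op 7 (swap(2, 0)): offset=0, physical=[C,B,A,D,E,F], logical=[C,B,A,D,E,F]

Answer: C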